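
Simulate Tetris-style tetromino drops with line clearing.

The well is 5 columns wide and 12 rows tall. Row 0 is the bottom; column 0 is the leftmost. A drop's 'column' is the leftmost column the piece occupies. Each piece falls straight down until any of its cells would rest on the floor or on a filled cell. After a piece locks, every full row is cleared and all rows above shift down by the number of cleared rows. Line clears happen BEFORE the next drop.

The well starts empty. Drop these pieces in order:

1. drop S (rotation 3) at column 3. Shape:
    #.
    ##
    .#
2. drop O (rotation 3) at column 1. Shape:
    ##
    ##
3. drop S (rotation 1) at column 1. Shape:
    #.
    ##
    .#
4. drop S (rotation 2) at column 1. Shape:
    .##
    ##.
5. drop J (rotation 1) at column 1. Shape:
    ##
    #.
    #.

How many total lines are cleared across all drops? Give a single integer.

Answer: 0

Derivation:
Drop 1: S rot3 at col 3 lands with bottom-row=0; cleared 0 line(s) (total 0); column heights now [0 0 0 3 2], max=3
Drop 2: O rot3 at col 1 lands with bottom-row=0; cleared 0 line(s) (total 0); column heights now [0 2 2 3 2], max=3
Drop 3: S rot1 at col 1 lands with bottom-row=2; cleared 0 line(s) (total 0); column heights now [0 5 4 3 2], max=5
Drop 4: S rot2 at col 1 lands with bottom-row=5; cleared 0 line(s) (total 0); column heights now [0 6 7 7 2], max=7
Drop 5: J rot1 at col 1 lands with bottom-row=6; cleared 0 line(s) (total 0); column heights now [0 9 9 7 2], max=9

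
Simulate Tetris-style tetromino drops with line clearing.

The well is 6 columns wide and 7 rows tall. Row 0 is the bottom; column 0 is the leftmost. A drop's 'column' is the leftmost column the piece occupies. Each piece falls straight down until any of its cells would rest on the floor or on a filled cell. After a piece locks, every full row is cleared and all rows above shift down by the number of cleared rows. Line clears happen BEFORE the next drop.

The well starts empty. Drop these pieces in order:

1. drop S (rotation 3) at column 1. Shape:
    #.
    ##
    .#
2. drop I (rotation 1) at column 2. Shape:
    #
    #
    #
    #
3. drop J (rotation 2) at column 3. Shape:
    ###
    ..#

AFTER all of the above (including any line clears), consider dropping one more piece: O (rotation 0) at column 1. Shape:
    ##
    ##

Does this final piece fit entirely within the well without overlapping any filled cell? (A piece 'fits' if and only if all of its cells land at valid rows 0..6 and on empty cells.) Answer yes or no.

Answer: no

Derivation:
Drop 1: S rot3 at col 1 lands with bottom-row=0; cleared 0 line(s) (total 0); column heights now [0 3 2 0 0 0], max=3
Drop 2: I rot1 at col 2 lands with bottom-row=2; cleared 0 line(s) (total 0); column heights now [0 3 6 0 0 0], max=6
Drop 3: J rot2 at col 3 lands with bottom-row=0; cleared 0 line(s) (total 0); column heights now [0 3 6 2 2 2], max=6
Test piece O rot0 at col 1 (width 2): heights before test = [0 3 6 2 2 2]; fits = False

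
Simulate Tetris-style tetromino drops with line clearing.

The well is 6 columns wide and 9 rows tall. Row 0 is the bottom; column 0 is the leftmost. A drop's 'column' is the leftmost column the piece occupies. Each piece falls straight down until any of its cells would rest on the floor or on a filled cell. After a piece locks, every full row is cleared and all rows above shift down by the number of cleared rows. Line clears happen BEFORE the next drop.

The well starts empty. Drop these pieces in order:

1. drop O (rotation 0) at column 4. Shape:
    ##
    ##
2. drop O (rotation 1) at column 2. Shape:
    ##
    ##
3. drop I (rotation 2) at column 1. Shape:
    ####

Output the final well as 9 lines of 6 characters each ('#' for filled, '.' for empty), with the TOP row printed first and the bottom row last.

Drop 1: O rot0 at col 4 lands with bottom-row=0; cleared 0 line(s) (total 0); column heights now [0 0 0 0 2 2], max=2
Drop 2: O rot1 at col 2 lands with bottom-row=0; cleared 0 line(s) (total 0); column heights now [0 0 2 2 2 2], max=2
Drop 3: I rot2 at col 1 lands with bottom-row=2; cleared 0 line(s) (total 0); column heights now [0 3 3 3 3 2], max=3

Answer: ......
......
......
......
......
......
.####.
..####
..####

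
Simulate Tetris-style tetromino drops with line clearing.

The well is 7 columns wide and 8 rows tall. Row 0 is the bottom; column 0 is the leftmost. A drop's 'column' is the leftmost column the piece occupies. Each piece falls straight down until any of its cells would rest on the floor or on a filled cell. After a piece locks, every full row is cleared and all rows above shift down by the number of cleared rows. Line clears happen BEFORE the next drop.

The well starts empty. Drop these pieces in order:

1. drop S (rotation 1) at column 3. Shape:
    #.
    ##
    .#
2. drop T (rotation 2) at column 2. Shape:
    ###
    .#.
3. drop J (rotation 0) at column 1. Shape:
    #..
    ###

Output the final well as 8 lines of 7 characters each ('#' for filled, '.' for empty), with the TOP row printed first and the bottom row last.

Answer: .......
.#.....
.###...
..###..
...#...
...#...
...##..
....#..

Derivation:
Drop 1: S rot1 at col 3 lands with bottom-row=0; cleared 0 line(s) (total 0); column heights now [0 0 0 3 2 0 0], max=3
Drop 2: T rot2 at col 2 lands with bottom-row=3; cleared 0 line(s) (total 0); column heights now [0 0 5 5 5 0 0], max=5
Drop 3: J rot0 at col 1 lands with bottom-row=5; cleared 0 line(s) (total 0); column heights now [0 7 6 6 5 0 0], max=7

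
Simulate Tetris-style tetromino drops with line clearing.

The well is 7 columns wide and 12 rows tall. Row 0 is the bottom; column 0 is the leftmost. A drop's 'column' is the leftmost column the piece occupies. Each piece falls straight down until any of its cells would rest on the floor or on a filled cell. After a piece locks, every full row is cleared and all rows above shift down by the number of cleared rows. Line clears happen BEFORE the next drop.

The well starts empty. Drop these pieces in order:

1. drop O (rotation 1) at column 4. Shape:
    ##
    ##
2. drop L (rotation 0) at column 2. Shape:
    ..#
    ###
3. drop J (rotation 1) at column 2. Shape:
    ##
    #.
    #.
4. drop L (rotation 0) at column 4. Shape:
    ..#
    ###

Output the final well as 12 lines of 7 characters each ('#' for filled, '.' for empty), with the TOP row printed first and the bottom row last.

Drop 1: O rot1 at col 4 lands with bottom-row=0; cleared 0 line(s) (total 0); column heights now [0 0 0 0 2 2 0], max=2
Drop 2: L rot0 at col 2 lands with bottom-row=2; cleared 0 line(s) (total 0); column heights now [0 0 3 3 4 2 0], max=4
Drop 3: J rot1 at col 2 lands with bottom-row=3; cleared 0 line(s) (total 0); column heights now [0 0 6 6 4 2 0], max=6
Drop 4: L rot0 at col 4 lands with bottom-row=4; cleared 0 line(s) (total 0); column heights now [0 0 6 6 5 5 6], max=6

Answer: .......
.......
.......
.......
.......
.......
..##..#
..#.###
..#.#..
..###..
....##.
....##.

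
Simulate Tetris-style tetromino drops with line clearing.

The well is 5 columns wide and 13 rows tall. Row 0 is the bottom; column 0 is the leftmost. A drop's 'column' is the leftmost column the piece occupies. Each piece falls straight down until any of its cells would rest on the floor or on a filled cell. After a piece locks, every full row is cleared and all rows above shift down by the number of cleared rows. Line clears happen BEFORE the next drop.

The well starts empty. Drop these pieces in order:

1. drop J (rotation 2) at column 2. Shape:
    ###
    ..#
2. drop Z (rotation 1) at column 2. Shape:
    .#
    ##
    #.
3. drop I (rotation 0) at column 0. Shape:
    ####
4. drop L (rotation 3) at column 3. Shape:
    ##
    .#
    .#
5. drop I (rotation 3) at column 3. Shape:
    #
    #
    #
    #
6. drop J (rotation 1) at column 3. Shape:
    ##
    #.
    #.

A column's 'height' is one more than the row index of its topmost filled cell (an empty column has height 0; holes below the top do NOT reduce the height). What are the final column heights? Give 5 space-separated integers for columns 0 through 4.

Answer: 0 0 4 13 13

Derivation:
Drop 1: J rot2 at col 2 lands with bottom-row=0; cleared 0 line(s) (total 0); column heights now [0 0 2 2 2], max=2
Drop 2: Z rot1 at col 2 lands with bottom-row=2; cleared 0 line(s) (total 0); column heights now [0 0 4 5 2], max=5
Drop 3: I rot0 at col 0 lands with bottom-row=5; cleared 0 line(s) (total 0); column heights now [6 6 6 6 2], max=6
Drop 4: L rot3 at col 3 lands with bottom-row=4; cleared 1 line(s) (total 1); column heights now [0 0 4 6 6], max=6
Drop 5: I rot3 at col 3 lands with bottom-row=6; cleared 0 line(s) (total 1); column heights now [0 0 4 10 6], max=10
Drop 6: J rot1 at col 3 lands with bottom-row=10; cleared 0 line(s) (total 1); column heights now [0 0 4 13 13], max=13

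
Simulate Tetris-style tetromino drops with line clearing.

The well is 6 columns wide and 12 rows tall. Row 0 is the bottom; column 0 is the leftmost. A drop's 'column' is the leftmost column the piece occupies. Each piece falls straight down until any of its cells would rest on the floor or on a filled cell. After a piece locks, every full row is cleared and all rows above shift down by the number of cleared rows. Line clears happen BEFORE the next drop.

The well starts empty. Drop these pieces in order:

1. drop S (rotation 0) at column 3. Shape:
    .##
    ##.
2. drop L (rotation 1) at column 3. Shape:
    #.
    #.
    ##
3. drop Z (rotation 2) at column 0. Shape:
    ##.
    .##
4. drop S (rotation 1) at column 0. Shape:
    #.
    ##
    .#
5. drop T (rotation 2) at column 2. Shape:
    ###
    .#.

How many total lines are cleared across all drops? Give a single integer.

Answer: 0

Derivation:
Drop 1: S rot0 at col 3 lands with bottom-row=0; cleared 0 line(s) (total 0); column heights now [0 0 0 1 2 2], max=2
Drop 2: L rot1 at col 3 lands with bottom-row=2; cleared 0 line(s) (total 0); column heights now [0 0 0 5 3 2], max=5
Drop 3: Z rot2 at col 0 lands with bottom-row=0; cleared 0 line(s) (total 0); column heights now [2 2 1 5 3 2], max=5
Drop 4: S rot1 at col 0 lands with bottom-row=2; cleared 0 line(s) (total 0); column heights now [5 4 1 5 3 2], max=5
Drop 5: T rot2 at col 2 lands with bottom-row=5; cleared 0 line(s) (total 0); column heights now [5 4 7 7 7 2], max=7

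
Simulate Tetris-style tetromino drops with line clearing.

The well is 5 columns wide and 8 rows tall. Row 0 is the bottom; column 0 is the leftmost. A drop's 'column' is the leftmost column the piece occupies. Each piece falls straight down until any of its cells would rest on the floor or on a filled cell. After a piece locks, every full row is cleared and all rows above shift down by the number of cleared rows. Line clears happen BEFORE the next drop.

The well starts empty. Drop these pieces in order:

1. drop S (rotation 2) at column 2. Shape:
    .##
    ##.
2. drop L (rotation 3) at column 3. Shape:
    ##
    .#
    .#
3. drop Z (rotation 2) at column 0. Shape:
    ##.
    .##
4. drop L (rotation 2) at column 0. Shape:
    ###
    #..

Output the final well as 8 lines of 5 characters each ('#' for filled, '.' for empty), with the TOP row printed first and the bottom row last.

Answer: .....
.....
.....
.....
#...#
##..#
.####
..##.

Derivation:
Drop 1: S rot2 at col 2 lands with bottom-row=0; cleared 0 line(s) (total 0); column heights now [0 0 1 2 2], max=2
Drop 2: L rot3 at col 3 lands with bottom-row=2; cleared 0 line(s) (total 0); column heights now [0 0 1 5 5], max=5
Drop 3: Z rot2 at col 0 lands with bottom-row=1; cleared 0 line(s) (total 0); column heights now [3 3 2 5 5], max=5
Drop 4: L rot2 at col 0 lands with bottom-row=3; cleared 1 line(s) (total 1); column heights now [4 3 2 2 4], max=4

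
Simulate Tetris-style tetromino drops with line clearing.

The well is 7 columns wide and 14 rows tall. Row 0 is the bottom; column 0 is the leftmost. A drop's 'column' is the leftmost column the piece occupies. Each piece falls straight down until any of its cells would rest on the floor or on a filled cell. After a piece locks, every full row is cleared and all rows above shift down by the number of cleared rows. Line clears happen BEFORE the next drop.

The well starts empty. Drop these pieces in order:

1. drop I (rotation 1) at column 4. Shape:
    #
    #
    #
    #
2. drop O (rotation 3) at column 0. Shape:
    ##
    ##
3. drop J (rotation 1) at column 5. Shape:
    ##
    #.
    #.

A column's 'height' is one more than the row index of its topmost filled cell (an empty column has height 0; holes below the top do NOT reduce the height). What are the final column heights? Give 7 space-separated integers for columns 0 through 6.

Drop 1: I rot1 at col 4 lands with bottom-row=0; cleared 0 line(s) (total 0); column heights now [0 0 0 0 4 0 0], max=4
Drop 2: O rot3 at col 0 lands with bottom-row=0; cleared 0 line(s) (total 0); column heights now [2 2 0 0 4 0 0], max=4
Drop 3: J rot1 at col 5 lands with bottom-row=0; cleared 0 line(s) (total 0); column heights now [2 2 0 0 4 3 3], max=4

Answer: 2 2 0 0 4 3 3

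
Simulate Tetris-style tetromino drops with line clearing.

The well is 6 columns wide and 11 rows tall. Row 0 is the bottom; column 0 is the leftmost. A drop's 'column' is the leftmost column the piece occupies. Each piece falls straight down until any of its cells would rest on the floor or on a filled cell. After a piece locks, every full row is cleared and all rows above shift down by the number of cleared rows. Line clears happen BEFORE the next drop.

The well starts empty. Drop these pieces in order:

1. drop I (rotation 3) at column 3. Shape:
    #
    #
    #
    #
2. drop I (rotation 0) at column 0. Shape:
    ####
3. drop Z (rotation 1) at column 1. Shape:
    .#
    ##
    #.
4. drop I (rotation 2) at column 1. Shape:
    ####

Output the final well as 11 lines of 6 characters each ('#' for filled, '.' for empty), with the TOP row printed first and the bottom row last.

Drop 1: I rot3 at col 3 lands with bottom-row=0; cleared 0 line(s) (total 0); column heights now [0 0 0 4 0 0], max=4
Drop 2: I rot0 at col 0 lands with bottom-row=4; cleared 0 line(s) (total 0); column heights now [5 5 5 5 0 0], max=5
Drop 3: Z rot1 at col 1 lands with bottom-row=5; cleared 0 line(s) (total 0); column heights now [5 7 8 5 0 0], max=8
Drop 4: I rot2 at col 1 lands with bottom-row=8; cleared 0 line(s) (total 0); column heights now [5 9 9 9 9 0], max=9

Answer: ......
......
.####.
..#...
.##...
.#....
####..
...#..
...#..
...#..
...#..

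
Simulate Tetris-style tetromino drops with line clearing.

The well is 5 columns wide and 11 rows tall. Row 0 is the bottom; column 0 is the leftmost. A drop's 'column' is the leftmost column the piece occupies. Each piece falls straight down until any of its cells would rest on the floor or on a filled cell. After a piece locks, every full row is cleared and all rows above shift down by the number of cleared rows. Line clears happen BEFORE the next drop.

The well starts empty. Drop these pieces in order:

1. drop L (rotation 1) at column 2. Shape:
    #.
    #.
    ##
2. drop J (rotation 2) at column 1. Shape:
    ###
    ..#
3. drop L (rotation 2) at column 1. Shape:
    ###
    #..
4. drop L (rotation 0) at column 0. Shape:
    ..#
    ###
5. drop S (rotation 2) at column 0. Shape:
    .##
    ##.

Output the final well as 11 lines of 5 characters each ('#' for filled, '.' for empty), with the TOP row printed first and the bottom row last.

Drop 1: L rot1 at col 2 lands with bottom-row=0; cleared 0 line(s) (total 0); column heights now [0 0 3 1 0], max=3
Drop 2: J rot2 at col 1 lands with bottom-row=2; cleared 0 line(s) (total 0); column heights now [0 4 4 4 0], max=4
Drop 3: L rot2 at col 1 lands with bottom-row=4; cleared 0 line(s) (total 0); column heights now [0 6 6 6 0], max=6
Drop 4: L rot0 at col 0 lands with bottom-row=6; cleared 0 line(s) (total 0); column heights now [7 7 8 6 0], max=8
Drop 5: S rot2 at col 0 lands with bottom-row=7; cleared 0 line(s) (total 0); column heights now [8 9 9 6 0], max=9

Answer: .....
.....
.##..
###..
###..
.###.
.#...
.###.
..##.
..#..
..##.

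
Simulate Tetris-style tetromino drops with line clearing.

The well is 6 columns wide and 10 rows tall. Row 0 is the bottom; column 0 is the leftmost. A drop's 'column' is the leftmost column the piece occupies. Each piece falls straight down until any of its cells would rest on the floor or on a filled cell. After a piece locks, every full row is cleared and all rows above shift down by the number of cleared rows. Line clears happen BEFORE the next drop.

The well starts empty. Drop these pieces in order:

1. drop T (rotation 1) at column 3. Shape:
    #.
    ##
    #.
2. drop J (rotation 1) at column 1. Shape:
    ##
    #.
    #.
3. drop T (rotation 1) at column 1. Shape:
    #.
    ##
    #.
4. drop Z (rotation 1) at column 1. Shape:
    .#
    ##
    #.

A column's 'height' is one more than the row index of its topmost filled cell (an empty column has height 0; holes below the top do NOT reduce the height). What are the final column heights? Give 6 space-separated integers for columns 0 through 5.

Drop 1: T rot1 at col 3 lands with bottom-row=0; cleared 0 line(s) (total 0); column heights now [0 0 0 3 2 0], max=3
Drop 2: J rot1 at col 1 lands with bottom-row=0; cleared 0 line(s) (total 0); column heights now [0 3 3 3 2 0], max=3
Drop 3: T rot1 at col 1 lands with bottom-row=3; cleared 0 line(s) (total 0); column heights now [0 6 5 3 2 0], max=6
Drop 4: Z rot1 at col 1 lands with bottom-row=6; cleared 0 line(s) (total 0); column heights now [0 8 9 3 2 0], max=9

Answer: 0 8 9 3 2 0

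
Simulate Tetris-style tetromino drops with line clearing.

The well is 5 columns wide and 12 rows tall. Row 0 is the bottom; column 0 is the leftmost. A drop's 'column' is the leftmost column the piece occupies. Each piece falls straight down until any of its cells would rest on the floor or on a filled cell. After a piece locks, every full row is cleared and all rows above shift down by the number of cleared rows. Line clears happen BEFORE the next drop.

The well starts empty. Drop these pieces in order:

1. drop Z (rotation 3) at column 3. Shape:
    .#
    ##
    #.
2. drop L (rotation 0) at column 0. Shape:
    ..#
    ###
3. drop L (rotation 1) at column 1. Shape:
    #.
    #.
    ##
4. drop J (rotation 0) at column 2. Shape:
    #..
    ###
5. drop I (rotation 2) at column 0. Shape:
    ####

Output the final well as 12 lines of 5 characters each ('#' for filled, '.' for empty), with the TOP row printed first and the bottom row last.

Answer: .....
.....
.....
.....
.....
.....
####.
.##..
.####
.##.#
..###
####.

Derivation:
Drop 1: Z rot3 at col 3 lands with bottom-row=0; cleared 0 line(s) (total 0); column heights now [0 0 0 2 3], max=3
Drop 2: L rot0 at col 0 lands with bottom-row=0; cleared 0 line(s) (total 0); column heights now [1 1 2 2 3], max=3
Drop 3: L rot1 at col 1 lands with bottom-row=2; cleared 0 line(s) (total 0); column heights now [1 5 3 2 3], max=5
Drop 4: J rot0 at col 2 lands with bottom-row=3; cleared 0 line(s) (total 0); column heights now [1 5 5 4 4], max=5
Drop 5: I rot2 at col 0 lands with bottom-row=5; cleared 0 line(s) (total 0); column heights now [6 6 6 6 4], max=6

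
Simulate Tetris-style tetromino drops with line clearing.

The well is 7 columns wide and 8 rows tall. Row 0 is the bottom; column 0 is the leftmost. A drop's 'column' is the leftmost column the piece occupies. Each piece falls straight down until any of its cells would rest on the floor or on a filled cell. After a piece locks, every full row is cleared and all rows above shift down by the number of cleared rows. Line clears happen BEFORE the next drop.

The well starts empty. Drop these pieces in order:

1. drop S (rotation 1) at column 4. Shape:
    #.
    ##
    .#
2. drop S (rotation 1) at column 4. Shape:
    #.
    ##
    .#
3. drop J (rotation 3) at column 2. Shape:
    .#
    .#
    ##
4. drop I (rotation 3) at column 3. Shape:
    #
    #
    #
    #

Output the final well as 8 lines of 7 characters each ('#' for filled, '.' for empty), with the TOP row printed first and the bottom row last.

Drop 1: S rot1 at col 4 lands with bottom-row=0; cleared 0 line(s) (total 0); column heights now [0 0 0 0 3 2 0], max=3
Drop 2: S rot1 at col 4 lands with bottom-row=2; cleared 0 line(s) (total 0); column heights now [0 0 0 0 5 4 0], max=5
Drop 3: J rot3 at col 2 lands with bottom-row=0; cleared 0 line(s) (total 0); column heights now [0 0 1 3 5 4 0], max=5
Drop 4: I rot3 at col 3 lands with bottom-row=3; cleared 0 line(s) (total 0); column heights now [0 0 1 7 5 4 0], max=7

Answer: .......
...#...
...#...
...##..
...###.
...###.
...###.
..##.#.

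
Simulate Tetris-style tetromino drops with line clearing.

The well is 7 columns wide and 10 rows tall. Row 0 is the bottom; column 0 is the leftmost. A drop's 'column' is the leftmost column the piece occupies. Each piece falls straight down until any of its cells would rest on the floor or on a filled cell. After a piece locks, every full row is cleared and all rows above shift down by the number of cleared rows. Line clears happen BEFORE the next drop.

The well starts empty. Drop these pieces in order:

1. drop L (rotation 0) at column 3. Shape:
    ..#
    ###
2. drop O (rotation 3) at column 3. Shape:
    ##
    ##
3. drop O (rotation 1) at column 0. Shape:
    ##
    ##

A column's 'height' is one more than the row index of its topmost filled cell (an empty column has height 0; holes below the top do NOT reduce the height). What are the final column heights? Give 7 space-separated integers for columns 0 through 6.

Drop 1: L rot0 at col 3 lands with bottom-row=0; cleared 0 line(s) (total 0); column heights now [0 0 0 1 1 2 0], max=2
Drop 2: O rot3 at col 3 lands with bottom-row=1; cleared 0 line(s) (total 0); column heights now [0 0 0 3 3 2 0], max=3
Drop 3: O rot1 at col 0 lands with bottom-row=0; cleared 0 line(s) (total 0); column heights now [2 2 0 3 3 2 0], max=3

Answer: 2 2 0 3 3 2 0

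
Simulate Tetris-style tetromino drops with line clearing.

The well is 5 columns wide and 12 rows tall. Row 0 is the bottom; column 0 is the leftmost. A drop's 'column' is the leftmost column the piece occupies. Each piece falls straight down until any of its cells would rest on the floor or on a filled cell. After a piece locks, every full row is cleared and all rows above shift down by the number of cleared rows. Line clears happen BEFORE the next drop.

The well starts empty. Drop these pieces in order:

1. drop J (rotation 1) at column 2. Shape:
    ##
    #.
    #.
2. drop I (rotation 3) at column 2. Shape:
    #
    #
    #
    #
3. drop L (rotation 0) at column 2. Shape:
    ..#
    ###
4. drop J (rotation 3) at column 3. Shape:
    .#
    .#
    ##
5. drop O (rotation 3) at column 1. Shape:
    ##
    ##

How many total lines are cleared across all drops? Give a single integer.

Answer: 0

Derivation:
Drop 1: J rot1 at col 2 lands with bottom-row=0; cleared 0 line(s) (total 0); column heights now [0 0 3 3 0], max=3
Drop 2: I rot3 at col 2 lands with bottom-row=3; cleared 0 line(s) (total 0); column heights now [0 0 7 3 0], max=7
Drop 3: L rot0 at col 2 lands with bottom-row=7; cleared 0 line(s) (total 0); column heights now [0 0 8 8 9], max=9
Drop 4: J rot3 at col 3 lands with bottom-row=9; cleared 0 line(s) (total 0); column heights now [0 0 8 10 12], max=12
Drop 5: O rot3 at col 1 lands with bottom-row=8; cleared 0 line(s) (total 0); column heights now [0 10 10 10 12], max=12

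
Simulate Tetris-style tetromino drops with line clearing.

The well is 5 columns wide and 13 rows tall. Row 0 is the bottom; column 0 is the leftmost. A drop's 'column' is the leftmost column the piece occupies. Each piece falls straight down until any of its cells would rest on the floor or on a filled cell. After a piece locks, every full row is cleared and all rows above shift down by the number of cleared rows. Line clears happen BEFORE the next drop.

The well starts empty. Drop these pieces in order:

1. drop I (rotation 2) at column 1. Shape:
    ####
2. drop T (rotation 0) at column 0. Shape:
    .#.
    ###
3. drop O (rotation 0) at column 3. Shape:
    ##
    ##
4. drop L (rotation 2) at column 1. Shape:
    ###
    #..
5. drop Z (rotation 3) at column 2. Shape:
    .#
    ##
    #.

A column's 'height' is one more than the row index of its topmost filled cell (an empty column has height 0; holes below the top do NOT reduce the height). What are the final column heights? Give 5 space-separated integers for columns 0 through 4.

Drop 1: I rot2 at col 1 lands with bottom-row=0; cleared 0 line(s) (total 0); column heights now [0 1 1 1 1], max=1
Drop 2: T rot0 at col 0 lands with bottom-row=1; cleared 0 line(s) (total 0); column heights now [2 3 2 1 1], max=3
Drop 3: O rot0 at col 3 lands with bottom-row=1; cleared 1 line(s) (total 1); column heights now [0 2 1 2 2], max=2
Drop 4: L rot2 at col 1 lands with bottom-row=2; cleared 0 line(s) (total 1); column heights now [0 4 4 4 2], max=4
Drop 5: Z rot3 at col 2 lands with bottom-row=4; cleared 0 line(s) (total 1); column heights now [0 4 6 7 2], max=7

Answer: 0 4 6 7 2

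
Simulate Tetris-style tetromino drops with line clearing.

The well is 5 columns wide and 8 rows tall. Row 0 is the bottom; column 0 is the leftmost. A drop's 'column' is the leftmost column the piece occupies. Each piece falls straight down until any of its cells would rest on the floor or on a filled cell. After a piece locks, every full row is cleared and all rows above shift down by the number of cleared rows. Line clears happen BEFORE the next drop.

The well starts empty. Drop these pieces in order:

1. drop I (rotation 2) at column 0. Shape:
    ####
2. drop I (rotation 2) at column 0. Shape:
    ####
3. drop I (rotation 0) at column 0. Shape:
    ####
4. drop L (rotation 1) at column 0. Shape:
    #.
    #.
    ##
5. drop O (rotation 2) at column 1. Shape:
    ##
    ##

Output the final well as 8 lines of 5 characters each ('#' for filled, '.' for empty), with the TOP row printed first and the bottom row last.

Answer: .....
.....
###..
###..
##...
####.
####.
####.

Derivation:
Drop 1: I rot2 at col 0 lands with bottom-row=0; cleared 0 line(s) (total 0); column heights now [1 1 1 1 0], max=1
Drop 2: I rot2 at col 0 lands with bottom-row=1; cleared 0 line(s) (total 0); column heights now [2 2 2 2 0], max=2
Drop 3: I rot0 at col 0 lands with bottom-row=2; cleared 0 line(s) (total 0); column heights now [3 3 3 3 0], max=3
Drop 4: L rot1 at col 0 lands with bottom-row=3; cleared 0 line(s) (total 0); column heights now [6 4 3 3 0], max=6
Drop 5: O rot2 at col 1 lands with bottom-row=4; cleared 0 line(s) (total 0); column heights now [6 6 6 3 0], max=6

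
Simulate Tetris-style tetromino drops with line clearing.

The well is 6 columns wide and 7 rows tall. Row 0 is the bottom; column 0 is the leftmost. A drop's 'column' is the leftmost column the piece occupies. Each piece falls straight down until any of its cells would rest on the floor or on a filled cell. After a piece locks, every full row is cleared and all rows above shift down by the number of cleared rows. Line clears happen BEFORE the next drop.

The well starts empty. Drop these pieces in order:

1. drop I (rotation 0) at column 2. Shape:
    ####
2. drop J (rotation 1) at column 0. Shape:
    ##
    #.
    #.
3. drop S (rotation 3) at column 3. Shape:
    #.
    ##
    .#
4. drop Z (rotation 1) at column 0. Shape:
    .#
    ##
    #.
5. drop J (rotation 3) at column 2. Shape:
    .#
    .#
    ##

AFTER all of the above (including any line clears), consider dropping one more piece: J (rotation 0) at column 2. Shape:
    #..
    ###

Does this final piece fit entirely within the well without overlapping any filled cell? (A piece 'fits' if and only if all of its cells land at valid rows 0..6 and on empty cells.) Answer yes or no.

Answer: no

Derivation:
Drop 1: I rot0 at col 2 lands with bottom-row=0; cleared 0 line(s) (total 0); column heights now [0 0 1 1 1 1], max=1
Drop 2: J rot1 at col 0 lands with bottom-row=0; cleared 0 line(s) (total 0); column heights now [3 3 1 1 1 1], max=3
Drop 3: S rot3 at col 3 lands with bottom-row=1; cleared 0 line(s) (total 0); column heights now [3 3 1 4 3 1], max=4
Drop 4: Z rot1 at col 0 lands with bottom-row=3; cleared 0 line(s) (total 0); column heights now [5 6 1 4 3 1], max=6
Drop 5: J rot3 at col 2 lands with bottom-row=4; cleared 0 line(s) (total 0); column heights now [5 6 5 7 3 1], max=7
Test piece J rot0 at col 2 (width 3): heights before test = [5 6 5 7 3 1]; fits = False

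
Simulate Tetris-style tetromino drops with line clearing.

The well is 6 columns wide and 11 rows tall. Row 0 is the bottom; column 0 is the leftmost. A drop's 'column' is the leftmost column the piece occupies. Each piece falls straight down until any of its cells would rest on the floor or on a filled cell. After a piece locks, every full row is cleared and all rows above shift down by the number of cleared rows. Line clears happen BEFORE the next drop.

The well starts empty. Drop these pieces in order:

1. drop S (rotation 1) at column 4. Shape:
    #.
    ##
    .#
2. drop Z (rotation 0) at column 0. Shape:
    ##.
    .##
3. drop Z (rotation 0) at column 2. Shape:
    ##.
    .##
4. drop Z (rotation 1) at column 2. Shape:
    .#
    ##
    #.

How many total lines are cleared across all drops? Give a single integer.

Drop 1: S rot1 at col 4 lands with bottom-row=0; cleared 0 line(s) (total 0); column heights now [0 0 0 0 3 2], max=3
Drop 2: Z rot0 at col 0 lands with bottom-row=0; cleared 0 line(s) (total 0); column heights now [2 2 1 0 3 2], max=3
Drop 3: Z rot0 at col 2 lands with bottom-row=3; cleared 0 line(s) (total 0); column heights now [2 2 5 5 4 2], max=5
Drop 4: Z rot1 at col 2 lands with bottom-row=5; cleared 0 line(s) (total 0); column heights now [2 2 7 8 4 2], max=8

Answer: 0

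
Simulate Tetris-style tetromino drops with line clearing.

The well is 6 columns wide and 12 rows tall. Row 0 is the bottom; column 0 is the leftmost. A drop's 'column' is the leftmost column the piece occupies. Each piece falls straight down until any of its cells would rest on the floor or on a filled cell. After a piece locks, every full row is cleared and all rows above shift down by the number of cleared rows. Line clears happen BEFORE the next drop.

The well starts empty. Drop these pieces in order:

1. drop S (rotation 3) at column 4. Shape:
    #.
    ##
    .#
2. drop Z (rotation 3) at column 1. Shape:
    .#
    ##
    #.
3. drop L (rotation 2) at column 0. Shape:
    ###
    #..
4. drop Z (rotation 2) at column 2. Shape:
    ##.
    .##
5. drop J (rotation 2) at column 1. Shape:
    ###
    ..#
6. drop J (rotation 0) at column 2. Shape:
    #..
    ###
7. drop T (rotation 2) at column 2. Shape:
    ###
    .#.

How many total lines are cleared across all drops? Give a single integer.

Answer: 0

Derivation:
Drop 1: S rot3 at col 4 lands with bottom-row=0; cleared 0 line(s) (total 0); column heights now [0 0 0 0 3 2], max=3
Drop 2: Z rot3 at col 1 lands with bottom-row=0; cleared 0 line(s) (total 0); column heights now [0 2 3 0 3 2], max=3
Drop 3: L rot2 at col 0 lands with bottom-row=2; cleared 0 line(s) (total 0); column heights now [4 4 4 0 3 2], max=4
Drop 4: Z rot2 at col 2 lands with bottom-row=3; cleared 0 line(s) (total 0); column heights now [4 4 5 5 4 2], max=5
Drop 5: J rot2 at col 1 lands with bottom-row=5; cleared 0 line(s) (total 0); column heights now [4 7 7 7 4 2], max=7
Drop 6: J rot0 at col 2 lands with bottom-row=7; cleared 0 line(s) (total 0); column heights now [4 7 9 8 8 2], max=9
Drop 7: T rot2 at col 2 lands with bottom-row=8; cleared 0 line(s) (total 0); column heights now [4 7 10 10 10 2], max=10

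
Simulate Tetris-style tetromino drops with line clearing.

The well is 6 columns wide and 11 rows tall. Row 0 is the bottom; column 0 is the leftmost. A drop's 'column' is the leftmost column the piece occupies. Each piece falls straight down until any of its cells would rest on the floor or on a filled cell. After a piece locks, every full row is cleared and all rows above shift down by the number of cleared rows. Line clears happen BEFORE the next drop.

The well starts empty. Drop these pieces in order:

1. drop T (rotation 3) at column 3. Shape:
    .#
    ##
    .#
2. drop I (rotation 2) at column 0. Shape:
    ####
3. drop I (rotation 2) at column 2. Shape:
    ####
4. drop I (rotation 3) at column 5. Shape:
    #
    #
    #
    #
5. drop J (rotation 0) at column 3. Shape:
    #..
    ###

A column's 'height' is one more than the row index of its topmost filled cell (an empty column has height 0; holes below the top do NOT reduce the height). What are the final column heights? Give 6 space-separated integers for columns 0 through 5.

Answer: 3 3 4 10 9 9

Derivation:
Drop 1: T rot3 at col 3 lands with bottom-row=0; cleared 0 line(s) (total 0); column heights now [0 0 0 2 3 0], max=3
Drop 2: I rot2 at col 0 lands with bottom-row=2; cleared 0 line(s) (total 0); column heights now [3 3 3 3 3 0], max=3
Drop 3: I rot2 at col 2 lands with bottom-row=3; cleared 0 line(s) (total 0); column heights now [3 3 4 4 4 4], max=4
Drop 4: I rot3 at col 5 lands with bottom-row=4; cleared 0 line(s) (total 0); column heights now [3 3 4 4 4 8], max=8
Drop 5: J rot0 at col 3 lands with bottom-row=8; cleared 0 line(s) (total 0); column heights now [3 3 4 10 9 9], max=10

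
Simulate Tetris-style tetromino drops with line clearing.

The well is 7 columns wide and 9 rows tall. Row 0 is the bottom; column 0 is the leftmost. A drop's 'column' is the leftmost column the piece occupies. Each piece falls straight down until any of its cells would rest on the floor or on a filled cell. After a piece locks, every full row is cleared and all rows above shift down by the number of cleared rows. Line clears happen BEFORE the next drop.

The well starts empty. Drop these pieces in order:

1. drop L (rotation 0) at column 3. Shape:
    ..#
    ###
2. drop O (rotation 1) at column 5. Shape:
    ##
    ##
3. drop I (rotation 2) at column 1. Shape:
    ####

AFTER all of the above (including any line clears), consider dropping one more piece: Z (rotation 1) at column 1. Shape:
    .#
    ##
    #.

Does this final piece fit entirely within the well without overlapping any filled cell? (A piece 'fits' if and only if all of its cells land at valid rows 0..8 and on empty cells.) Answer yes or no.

Answer: yes

Derivation:
Drop 1: L rot0 at col 3 lands with bottom-row=0; cleared 0 line(s) (total 0); column heights now [0 0 0 1 1 2 0], max=2
Drop 2: O rot1 at col 5 lands with bottom-row=2; cleared 0 line(s) (total 0); column heights now [0 0 0 1 1 4 4], max=4
Drop 3: I rot2 at col 1 lands with bottom-row=1; cleared 0 line(s) (total 0); column heights now [0 2 2 2 2 4 4], max=4
Test piece Z rot1 at col 1 (width 2): heights before test = [0 2 2 2 2 4 4]; fits = True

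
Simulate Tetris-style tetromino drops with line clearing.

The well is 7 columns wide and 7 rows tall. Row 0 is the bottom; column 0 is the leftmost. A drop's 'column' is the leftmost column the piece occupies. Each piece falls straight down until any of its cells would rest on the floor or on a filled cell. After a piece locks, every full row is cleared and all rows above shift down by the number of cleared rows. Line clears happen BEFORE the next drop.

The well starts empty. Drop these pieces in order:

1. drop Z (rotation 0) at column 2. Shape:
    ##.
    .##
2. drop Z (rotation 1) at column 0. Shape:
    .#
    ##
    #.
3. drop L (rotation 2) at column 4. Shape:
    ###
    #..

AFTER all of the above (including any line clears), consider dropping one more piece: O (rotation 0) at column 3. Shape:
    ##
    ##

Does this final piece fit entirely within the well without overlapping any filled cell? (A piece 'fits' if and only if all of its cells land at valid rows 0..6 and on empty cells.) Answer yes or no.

Drop 1: Z rot0 at col 2 lands with bottom-row=0; cleared 0 line(s) (total 0); column heights now [0 0 2 2 1 0 0], max=2
Drop 2: Z rot1 at col 0 lands with bottom-row=0; cleared 0 line(s) (total 0); column heights now [2 3 2 2 1 0 0], max=3
Drop 3: L rot2 at col 4 lands with bottom-row=1; cleared 0 line(s) (total 0); column heights now [2 3 2 2 3 3 3], max=3
Test piece O rot0 at col 3 (width 2): heights before test = [2 3 2 2 3 3 3]; fits = True

Answer: yes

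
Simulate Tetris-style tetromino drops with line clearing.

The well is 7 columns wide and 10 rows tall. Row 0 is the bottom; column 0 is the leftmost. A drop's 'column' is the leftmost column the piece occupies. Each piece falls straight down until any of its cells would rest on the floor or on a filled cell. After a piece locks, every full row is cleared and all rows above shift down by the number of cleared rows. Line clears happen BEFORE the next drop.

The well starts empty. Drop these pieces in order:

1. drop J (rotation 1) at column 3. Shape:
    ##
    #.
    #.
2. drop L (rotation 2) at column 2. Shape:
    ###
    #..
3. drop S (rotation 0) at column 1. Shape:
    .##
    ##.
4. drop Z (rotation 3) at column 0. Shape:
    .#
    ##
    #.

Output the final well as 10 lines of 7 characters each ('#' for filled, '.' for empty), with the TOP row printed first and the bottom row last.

Drop 1: J rot1 at col 3 lands with bottom-row=0; cleared 0 line(s) (total 0); column heights now [0 0 0 3 3 0 0], max=3
Drop 2: L rot2 at col 2 lands with bottom-row=2; cleared 0 line(s) (total 0); column heights now [0 0 4 4 4 0 0], max=4
Drop 3: S rot0 at col 1 lands with bottom-row=4; cleared 0 line(s) (total 0); column heights now [0 5 6 6 4 0 0], max=6
Drop 4: Z rot3 at col 0 lands with bottom-row=4; cleared 0 line(s) (total 0); column heights now [6 7 6 6 4 0 0], max=7

Answer: .......
.......
.......
.#.....
####...
###....
..###..
..###..
...#...
...#...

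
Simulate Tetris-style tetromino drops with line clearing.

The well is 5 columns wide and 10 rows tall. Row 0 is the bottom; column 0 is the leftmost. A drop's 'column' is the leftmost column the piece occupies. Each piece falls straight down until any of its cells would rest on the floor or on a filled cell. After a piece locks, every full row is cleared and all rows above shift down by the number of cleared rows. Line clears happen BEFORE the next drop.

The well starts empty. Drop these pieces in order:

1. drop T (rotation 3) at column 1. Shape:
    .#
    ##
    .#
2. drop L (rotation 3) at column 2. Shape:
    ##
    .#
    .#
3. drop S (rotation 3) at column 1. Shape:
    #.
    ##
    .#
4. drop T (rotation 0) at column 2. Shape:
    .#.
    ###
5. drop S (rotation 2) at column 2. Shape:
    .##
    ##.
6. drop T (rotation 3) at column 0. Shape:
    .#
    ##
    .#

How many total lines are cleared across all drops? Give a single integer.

Drop 1: T rot3 at col 1 lands with bottom-row=0; cleared 0 line(s) (total 0); column heights now [0 2 3 0 0], max=3
Drop 2: L rot3 at col 2 lands with bottom-row=1; cleared 0 line(s) (total 0); column heights now [0 2 4 4 0], max=4
Drop 3: S rot3 at col 1 lands with bottom-row=4; cleared 0 line(s) (total 0); column heights now [0 7 6 4 0], max=7
Drop 4: T rot0 at col 2 lands with bottom-row=6; cleared 0 line(s) (total 0); column heights now [0 7 7 8 7], max=8
Drop 5: S rot2 at col 2 lands with bottom-row=8; cleared 0 line(s) (total 0); column heights now [0 7 9 10 10], max=10
Drop 6: T rot3 at col 0 lands with bottom-row=7; cleared 0 line(s) (total 0); column heights now [9 10 9 10 10], max=10

Answer: 0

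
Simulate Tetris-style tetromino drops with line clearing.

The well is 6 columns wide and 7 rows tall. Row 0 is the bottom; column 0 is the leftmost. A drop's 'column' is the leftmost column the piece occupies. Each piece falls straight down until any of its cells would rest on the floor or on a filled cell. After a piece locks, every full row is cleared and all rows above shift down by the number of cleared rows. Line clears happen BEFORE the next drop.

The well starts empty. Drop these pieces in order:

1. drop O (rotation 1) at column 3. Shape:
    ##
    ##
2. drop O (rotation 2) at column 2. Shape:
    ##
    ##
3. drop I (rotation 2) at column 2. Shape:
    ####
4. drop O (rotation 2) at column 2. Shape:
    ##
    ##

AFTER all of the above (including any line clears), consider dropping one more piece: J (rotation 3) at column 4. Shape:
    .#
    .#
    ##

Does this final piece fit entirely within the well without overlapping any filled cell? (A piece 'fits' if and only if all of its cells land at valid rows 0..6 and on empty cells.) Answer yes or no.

Drop 1: O rot1 at col 3 lands with bottom-row=0; cleared 0 line(s) (total 0); column heights now [0 0 0 2 2 0], max=2
Drop 2: O rot2 at col 2 lands with bottom-row=2; cleared 0 line(s) (total 0); column heights now [0 0 4 4 2 0], max=4
Drop 3: I rot2 at col 2 lands with bottom-row=4; cleared 0 line(s) (total 0); column heights now [0 0 5 5 5 5], max=5
Drop 4: O rot2 at col 2 lands with bottom-row=5; cleared 0 line(s) (total 0); column heights now [0 0 7 7 5 5], max=7
Test piece J rot3 at col 4 (width 2): heights before test = [0 0 7 7 5 5]; fits = False

Answer: no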